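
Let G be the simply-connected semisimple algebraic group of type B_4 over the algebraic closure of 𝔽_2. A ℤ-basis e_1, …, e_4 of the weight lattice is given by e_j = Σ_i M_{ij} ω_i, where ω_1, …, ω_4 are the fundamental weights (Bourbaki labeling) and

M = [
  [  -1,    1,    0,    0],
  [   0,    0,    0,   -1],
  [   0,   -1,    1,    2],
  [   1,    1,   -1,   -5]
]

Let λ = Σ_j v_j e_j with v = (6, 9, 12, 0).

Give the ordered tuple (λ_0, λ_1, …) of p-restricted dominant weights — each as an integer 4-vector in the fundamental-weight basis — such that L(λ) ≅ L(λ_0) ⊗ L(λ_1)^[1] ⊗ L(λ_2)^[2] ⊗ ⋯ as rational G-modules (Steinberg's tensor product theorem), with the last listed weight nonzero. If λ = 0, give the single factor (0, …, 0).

ω-coordinates c = M·v, v = (6, 9, 12, 0):
  c_1 = -1*6 + 1*9 + 0*12 + 0*0 = 3
  c_2 = 0*6 + 0*9 + 0*12 + -1*0 = 0
  c_3 = 0*6 + -1*9 + 1*12 + 2*0 = 3
  c_4 = 1*6 + 1*9 + -1*12 + -5*0 = 3
p = 2; digits c_i = Σ_j d_{ij}·2^j, 0 ≤ d_{ij} < 2:
  c_1 = 3 = 1·2^0 + 1·2^1
  c_2 = 0
  c_3 = 3 = 1·2^0 + 1·2^1
  c_4 = 3 = 1·2^0 + 1·2^1
p-restricted factor λ_0 = (1, 0, 1, 1)
p-restricted factor λ_1 = (1, 0, 1, 1)

((1, 0, 1, 1), (1, 0, 1, 1))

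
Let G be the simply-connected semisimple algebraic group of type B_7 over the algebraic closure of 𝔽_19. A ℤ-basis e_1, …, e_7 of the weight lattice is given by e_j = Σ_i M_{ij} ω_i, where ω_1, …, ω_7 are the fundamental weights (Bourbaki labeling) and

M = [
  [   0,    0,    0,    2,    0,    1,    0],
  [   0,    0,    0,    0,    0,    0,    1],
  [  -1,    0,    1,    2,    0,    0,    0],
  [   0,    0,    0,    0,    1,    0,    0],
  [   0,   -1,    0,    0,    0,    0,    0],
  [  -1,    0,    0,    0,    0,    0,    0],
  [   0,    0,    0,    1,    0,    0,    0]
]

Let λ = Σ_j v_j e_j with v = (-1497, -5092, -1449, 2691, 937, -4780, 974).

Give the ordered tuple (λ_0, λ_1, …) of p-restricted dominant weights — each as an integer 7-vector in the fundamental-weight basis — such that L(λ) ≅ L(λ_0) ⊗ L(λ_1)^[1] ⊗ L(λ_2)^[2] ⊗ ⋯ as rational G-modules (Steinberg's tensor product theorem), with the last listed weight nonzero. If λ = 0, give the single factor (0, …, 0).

Compute c_i = Σ_j M_{ij} v_j with v = (-1497, -5092, -1449, 2691, 937, -4780, 974):
  c_1 = (0)·(-1497) + (0)·(-5092) + (0)·(-1449) + 2·2691 + 0·937 + (1)·(-4780) + 0·974 = 602
  c_2 = (0)·(-1497) + (0)·(-5092) + (0)·(-1449) + 0·2691 + 0·937 + (0)·(-4780) + 1·974 = 974
  c_3 = (-1)·(-1497) + (0)·(-5092) + (1)·(-1449) + 2·2691 + 0·937 + (0)·(-4780) + 0·974 = 5430
  c_4 = (0)·(-1497) + (0)·(-5092) + (0)·(-1449) + 0·2691 + 1·937 + (0)·(-4780) + 0·974 = 937
  c_5 = (0)·(-1497) + (-1)·(-5092) + (0)·(-1449) + 0·2691 + 0·937 + (0)·(-4780) + 0·974 = 5092
  c_6 = (-1)·(-1497) + (0)·(-5092) + (0)·(-1449) + 0·2691 + 0·937 + (0)·(-4780) + 0·974 = 1497
  c_7 = (0)·(-1497) + (0)·(-5092) + (0)·(-1449) + 1·2691 + 0·937 + (0)·(-4780) + 0·974 = 2691
Base-19 expansion of each c_i:
  c_1 = 602 = 13·19^0 + 12·19^1 + 1·19^2
  c_2 = 974 = 5·19^0 + 13·19^1 + 2·19^2
  c_3 = 5430 = 15·19^0 + 0·19^1 + 15·19^2
  c_4 = 937 = 6·19^0 + 11·19^1 + 2·19^2
  c_5 = 5092 = 0·19^0 + 2·19^1 + 14·19^2
  c_6 = 1497 = 15·19^0 + 2·19^1 + 4·19^2
  c_7 = 2691 = 12·19^0 + 8·19^1 + 7·19^2
λ_0 = (13, 5, 15, 6, 0, 15, 12)
λ_1 = (12, 13, 0, 11, 2, 2, 8)
λ_2 = (1, 2, 15, 2, 14, 4, 7)

((13, 5, 15, 6, 0, 15, 12), (12, 13, 0, 11, 2, 2, 8), (1, 2, 15, 2, 14, 4, 7))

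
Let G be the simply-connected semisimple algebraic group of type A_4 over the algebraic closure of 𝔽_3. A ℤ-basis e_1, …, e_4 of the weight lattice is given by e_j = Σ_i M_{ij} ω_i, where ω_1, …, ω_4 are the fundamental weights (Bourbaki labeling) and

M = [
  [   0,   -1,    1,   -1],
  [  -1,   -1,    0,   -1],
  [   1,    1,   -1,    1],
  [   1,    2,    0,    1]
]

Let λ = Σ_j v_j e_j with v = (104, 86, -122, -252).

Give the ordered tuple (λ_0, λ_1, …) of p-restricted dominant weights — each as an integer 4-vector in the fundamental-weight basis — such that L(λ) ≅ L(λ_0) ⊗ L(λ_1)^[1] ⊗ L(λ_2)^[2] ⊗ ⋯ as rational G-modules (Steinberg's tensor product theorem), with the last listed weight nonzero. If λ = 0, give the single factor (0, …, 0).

Converting to the ω-basis (c_i = row i of M dotted with v = (104, 86, -122, -252)):
  c_1 = (0)·(104) + (-1)·(86) + (1)·(-122) + (-1)·(-252) = 44
  c_2 = (-1)·(104) + (-1)·(86) + (0)·(-122) + (-1)·(-252) = 62
  c_3 = (1)·(104) + (1)·(86) + (-1)·(-122) + (1)·(-252) = 60
  c_4 = (1)·(104) + (2)·(86) + (0)·(-122) + (1)·(-252) = 24
p = 3; digits c_i = Σ_j d_{ij}·3^j, 0 ≤ d_{ij} < 3:
  c_1 = 44 = 2·3^0 + 2·3^1 + 1·3^2 + 1·3^3
  c_2 = 62 = 2·3^0 + 2·3^1 + 0·3^2 + 2·3^3
  c_3 = 60 = 0·3^0 + 2·3^1 + 0·3^2 + 2·3^3
  c_4 = 24 = 0·3^0 + 2·3^1 + 2·3^2
λ_0 = (2, 2, 0, 0)
λ_1 = (2, 2, 2, 2)
λ_2 = (1, 0, 0, 2)
λ_3 = (1, 2, 2, 0)

((2, 2, 0, 0), (2, 2, 2, 2), (1, 0, 0, 2), (1, 2, 2, 0))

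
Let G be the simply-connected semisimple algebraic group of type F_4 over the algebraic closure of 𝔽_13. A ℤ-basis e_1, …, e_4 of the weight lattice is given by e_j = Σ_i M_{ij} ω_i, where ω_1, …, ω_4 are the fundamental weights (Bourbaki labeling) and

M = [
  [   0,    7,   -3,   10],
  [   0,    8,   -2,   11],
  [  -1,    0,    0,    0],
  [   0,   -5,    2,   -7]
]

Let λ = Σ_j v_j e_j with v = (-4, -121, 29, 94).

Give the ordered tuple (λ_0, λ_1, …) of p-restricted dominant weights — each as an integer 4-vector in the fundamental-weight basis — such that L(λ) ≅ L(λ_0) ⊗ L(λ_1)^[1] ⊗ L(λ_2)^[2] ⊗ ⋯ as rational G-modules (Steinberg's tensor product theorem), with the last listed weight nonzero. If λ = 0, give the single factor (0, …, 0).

Converting to the ω-basis (c_i = row i of M dotted with v = (-4, -121, 29, 94)):
  c_1 = (0)·(-4) + (7)·(-121) + (-3)·(29) + 10·94 = 6
  c_2 = (0)·(-4) + (8)·(-121) + (-2)·(29) + 11·94 = 8
  c_3 = (-1)·(-4) + (0)·(-121) + 0·29 + 0·94 = 4
  c_4 = (0)·(-4) + (-5)·(-121) + 2·29 + (-7)·(94) = 5
Expand coordinatewise in base 13:
  c_1 = 6 = 6·13^0
  c_2 = 8 = 8·13^0
  c_3 = 4 = 4·13^0
  c_4 = 5 = 5·13^0
p-restricted factor λ_0 = (6, 8, 4, 5)

((6, 8, 4, 5),)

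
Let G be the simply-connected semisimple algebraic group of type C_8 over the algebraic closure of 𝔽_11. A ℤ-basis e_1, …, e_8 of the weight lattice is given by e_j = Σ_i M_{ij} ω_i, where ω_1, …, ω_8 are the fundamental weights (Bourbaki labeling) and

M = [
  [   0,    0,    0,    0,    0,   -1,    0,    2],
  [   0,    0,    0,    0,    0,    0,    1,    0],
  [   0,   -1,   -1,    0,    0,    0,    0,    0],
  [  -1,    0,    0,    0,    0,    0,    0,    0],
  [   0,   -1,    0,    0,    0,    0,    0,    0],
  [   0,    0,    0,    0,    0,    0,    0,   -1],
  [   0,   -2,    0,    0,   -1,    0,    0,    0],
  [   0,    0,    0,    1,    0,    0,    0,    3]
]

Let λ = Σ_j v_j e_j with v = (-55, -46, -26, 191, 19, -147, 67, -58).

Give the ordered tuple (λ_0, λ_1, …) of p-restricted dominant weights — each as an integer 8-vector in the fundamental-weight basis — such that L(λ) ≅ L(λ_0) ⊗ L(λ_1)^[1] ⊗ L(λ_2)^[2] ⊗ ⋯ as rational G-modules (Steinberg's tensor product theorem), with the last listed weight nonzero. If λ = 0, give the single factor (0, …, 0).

((9, 1, 6, 0, 2, 3, 7, 6), (2, 6, 6, 5, 4, 5, 6, 1))

In the fundamental-weight basis, λ has coordinates c = M·v (v = (-55, -46, -26, 191, 19, -147, 67, -58)):
  c_1 = (0)·(-55) + (0)·(-46) + (0)·(-26) + (0)·(191) + (0)·(19) + (-1)·(-147) + (0)·(67) + (2)·(-58) = 31
  c_2 = (0)·(-55) + (0)·(-46) + (0)·(-26) + (0)·(191) + (0)·(19) + (0)·(-147) + (1)·(67) + (0)·(-58) = 67
  c_3 = (0)·(-55) + (-1)·(-46) + (-1)·(-26) + (0)·(191) + (0)·(19) + (0)·(-147) + (0)·(67) + (0)·(-58) = 72
  c_4 = (-1)·(-55) + (0)·(-46) + (0)·(-26) + (0)·(191) + (0)·(19) + (0)·(-147) + (0)·(67) + (0)·(-58) = 55
  c_5 = (0)·(-55) + (-1)·(-46) + (0)·(-26) + (0)·(191) + (0)·(19) + (0)·(-147) + (0)·(67) + (0)·(-58) = 46
  c_6 = (0)·(-55) + (0)·(-46) + (0)·(-26) + (0)·(191) + (0)·(19) + (0)·(-147) + (0)·(67) + (-1)·(-58) = 58
  c_7 = (0)·(-55) + (-2)·(-46) + (0)·(-26) + (0)·(191) + (-1)·(19) + (0)·(-147) + (0)·(67) + (0)·(-58) = 73
  c_8 = (0)·(-55) + (0)·(-46) + (0)·(-26) + (1)·(191) + (0)·(19) + (0)·(-147) + (0)·(67) + (3)·(-58) = 17
Base-11 expansion of each c_i:
  c_1 = 31 = 9·11^0 + 2·11^1
  c_2 = 67 = 1·11^0 + 6·11^1
  c_3 = 72 = 6·11^0 + 6·11^1
  c_4 = 55 = 0·11^0 + 5·11^1
  c_5 = 46 = 2·11^0 + 4·11^1
  c_6 = 58 = 3·11^0 + 5·11^1
  c_7 = 73 = 7·11^0 + 6·11^1
  c_8 = 17 = 6·11^0 + 1·11^1
λ_0 = (9, 1, 6, 0, 2, 3, 7, 6)
λ_1 = (2, 6, 6, 5, 4, 5, 6, 1)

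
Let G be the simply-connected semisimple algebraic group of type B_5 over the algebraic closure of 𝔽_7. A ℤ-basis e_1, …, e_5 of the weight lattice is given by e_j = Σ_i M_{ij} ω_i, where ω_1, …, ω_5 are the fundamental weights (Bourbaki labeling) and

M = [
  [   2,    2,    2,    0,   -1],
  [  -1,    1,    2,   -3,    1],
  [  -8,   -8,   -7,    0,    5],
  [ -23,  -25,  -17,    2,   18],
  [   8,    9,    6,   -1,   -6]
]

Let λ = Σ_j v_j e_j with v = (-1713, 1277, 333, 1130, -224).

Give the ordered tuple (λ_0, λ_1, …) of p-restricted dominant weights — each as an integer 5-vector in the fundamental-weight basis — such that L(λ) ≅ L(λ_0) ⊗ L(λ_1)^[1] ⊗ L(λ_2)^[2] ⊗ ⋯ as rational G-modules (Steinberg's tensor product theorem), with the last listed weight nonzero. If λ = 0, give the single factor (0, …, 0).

Change of basis e → ω: c = M·v where v = (-1713, 1277, 333, 1130, -224):
  c_1 = 2*-1713 + 2*1277 + 2*333 + 0*1130 + -1*-224 = 18
  c_2 = -1*-1713 + 1*1277 + 2*333 + -3*1130 + 1*-224 = 42
  c_3 = -8*-1713 + -8*1277 + -7*333 + 0*1130 + 5*-224 = 37
  c_4 = -23*-1713 + -25*1277 + -17*333 + 2*1130 + 18*-224 = 41
  c_5 = 8*-1713 + 9*1277 + 6*333 + -1*1130 + -6*-224 = 1
Base-7 expansion of each c_i:
  c_1 = 18 = 4·7^0 + 2·7^1
  c_2 = 42 = 0·7^0 + 6·7^1
  c_3 = 37 = 2·7^0 + 5·7^1
  c_4 = 41 = 6·7^0 + 5·7^1
  c_5 = 1 = 1·7^0
p-restricted factor λ_0 = (4, 0, 2, 6, 1)
p-restricted factor λ_1 = (2, 6, 5, 5, 0)

((4, 0, 2, 6, 1), (2, 6, 5, 5, 0))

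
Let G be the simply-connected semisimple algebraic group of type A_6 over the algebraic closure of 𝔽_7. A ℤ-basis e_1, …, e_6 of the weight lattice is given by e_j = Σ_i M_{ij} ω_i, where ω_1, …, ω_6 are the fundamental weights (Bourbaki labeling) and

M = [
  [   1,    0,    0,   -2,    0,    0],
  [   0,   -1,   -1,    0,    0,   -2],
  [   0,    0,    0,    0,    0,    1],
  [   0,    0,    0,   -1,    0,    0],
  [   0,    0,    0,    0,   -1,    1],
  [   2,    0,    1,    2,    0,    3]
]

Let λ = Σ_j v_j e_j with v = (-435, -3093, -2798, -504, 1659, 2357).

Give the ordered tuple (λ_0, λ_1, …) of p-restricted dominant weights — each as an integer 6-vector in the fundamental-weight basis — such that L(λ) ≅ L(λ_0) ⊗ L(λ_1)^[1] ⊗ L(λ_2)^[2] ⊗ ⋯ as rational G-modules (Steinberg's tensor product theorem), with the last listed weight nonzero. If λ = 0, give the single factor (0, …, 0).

Change of basis e → ω: c = M·v where v = (-435, -3093, -2798, -504, 1659, 2357):
  c_1 = (1)·(-435) + (0)·(-3093) + (0)·(-2798) + (-2)·(-504) + (0)·(1659) + (0)·(2357) = 573
  c_2 = (0)·(-435) + (-1)·(-3093) + (-1)·(-2798) + (0)·(-504) + (0)·(1659) + (-2)·(2357) = 1177
  c_3 = (0)·(-435) + (0)·(-3093) + (0)·(-2798) + (0)·(-504) + (0)·(1659) + (1)·(2357) = 2357
  c_4 = (0)·(-435) + (0)·(-3093) + (0)·(-2798) + (-1)·(-504) + (0)·(1659) + (0)·(2357) = 504
  c_5 = (0)·(-435) + (0)·(-3093) + (0)·(-2798) + (0)·(-504) + (-1)·(1659) + (1)·(2357) = 698
  c_6 = (2)·(-435) + (0)·(-3093) + (1)·(-2798) + (2)·(-504) + (0)·(1659) + (3)·(2357) = 2395
Writing each c_i in base p = 7:
  c_1 = 573 = 6·7^0 + 4·7^1 + 4·7^2 + 1·7^3
  c_2 = 1177 = 1·7^0 + 0·7^1 + 3·7^2 + 3·7^3
  c_3 = 2357 = 5·7^0 + 0·7^1 + 6·7^2 + 6·7^3
  c_4 = 504 = 0·7^0 + 2·7^1 + 3·7^2 + 1·7^3
  c_5 = 698 = 5·7^0 + 1·7^1 + 0·7^2 + 2·7^3
  c_6 = 2395 = 1·7^0 + 6·7^1 + 6·7^2 + 6·7^3
Factor λ_0 = (6, 1, 5, 0, 5, 1)
Factor λ_1 = (4, 0, 0, 2, 1, 6)
Factor λ_2 = (4, 3, 6, 3, 0, 6)
Factor λ_3 = (1, 3, 6, 1, 2, 6)

((6, 1, 5, 0, 5, 1), (4, 0, 0, 2, 1, 6), (4, 3, 6, 3, 0, 6), (1, 3, 6, 1, 2, 6))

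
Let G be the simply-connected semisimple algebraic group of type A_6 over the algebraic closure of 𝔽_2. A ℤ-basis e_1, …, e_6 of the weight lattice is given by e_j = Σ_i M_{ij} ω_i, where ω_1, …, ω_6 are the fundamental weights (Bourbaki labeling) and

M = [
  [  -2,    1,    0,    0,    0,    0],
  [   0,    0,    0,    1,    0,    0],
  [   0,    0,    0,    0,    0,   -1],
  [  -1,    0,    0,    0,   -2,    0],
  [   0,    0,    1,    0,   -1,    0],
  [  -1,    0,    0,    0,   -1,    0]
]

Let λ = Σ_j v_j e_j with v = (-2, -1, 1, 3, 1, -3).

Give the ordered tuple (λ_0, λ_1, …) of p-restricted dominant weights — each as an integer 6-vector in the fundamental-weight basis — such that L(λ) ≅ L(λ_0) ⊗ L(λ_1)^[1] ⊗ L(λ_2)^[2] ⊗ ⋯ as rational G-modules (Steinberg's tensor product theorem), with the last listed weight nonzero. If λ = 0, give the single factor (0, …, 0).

Converting to the ω-basis (c_i = row i of M dotted with v = (-2, -1, 1, 3, 1, -3)):
  c_1 = (-2)·(-2) + (1)·(-1) + (0)·(1) + (0)·(3) + (0)·(1) + (0)·(-3) = 3
  c_2 = (0)·(-2) + (0)·(-1) + (0)·(1) + (1)·(3) + (0)·(1) + (0)·(-3) = 3
  c_3 = (0)·(-2) + (0)·(-1) + (0)·(1) + (0)·(3) + (0)·(1) + (-1)·(-3) = 3
  c_4 = (-1)·(-2) + (0)·(-1) + (0)·(1) + (0)·(3) + (-2)·(1) + (0)·(-3) = 0
  c_5 = (0)·(-2) + (0)·(-1) + (1)·(1) + (0)·(3) + (-1)·(1) + (0)·(-3) = 0
  c_6 = (-1)·(-2) + (0)·(-1) + (0)·(1) + (0)·(3) + (-1)·(1) + (0)·(-3) = 1
Writing each c_i in base p = 2:
  c_1 = 3 = 1·2^0 + 1·2^1
  c_2 = 3 = 1·2^0 + 1·2^1
  c_3 = 3 = 1·2^0 + 1·2^1
  c_4 = 0
  c_5 = 0
  c_6 = 1 = 1·2^0
p-restricted factor λ_0 = (1, 1, 1, 0, 0, 1)
p-restricted factor λ_1 = (1, 1, 1, 0, 0, 0)

((1, 1, 1, 0, 0, 1), (1, 1, 1, 0, 0, 0))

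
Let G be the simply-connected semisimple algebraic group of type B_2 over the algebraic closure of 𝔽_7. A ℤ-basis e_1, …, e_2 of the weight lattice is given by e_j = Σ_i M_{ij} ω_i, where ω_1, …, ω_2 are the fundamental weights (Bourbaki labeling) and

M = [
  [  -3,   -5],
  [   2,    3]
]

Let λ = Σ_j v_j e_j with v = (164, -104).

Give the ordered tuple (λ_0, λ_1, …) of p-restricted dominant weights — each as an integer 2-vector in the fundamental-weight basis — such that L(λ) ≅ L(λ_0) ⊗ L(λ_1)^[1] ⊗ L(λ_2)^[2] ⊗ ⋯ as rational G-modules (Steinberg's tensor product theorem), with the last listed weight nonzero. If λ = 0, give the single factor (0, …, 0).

((0, 2), (4, 2))

In the fundamental-weight basis, λ has coordinates c = M·v (v = (164, -104)):
  c_1 = (-3)·(164) + (-5)·(-104) = 28
  c_2 = (2)·(164) + (3)·(-104) = 16
Writing each c_i in base p = 7:
  c_1 = 28 = 0·7^0 + 4·7^1
  c_2 = 16 = 2·7^0 + 2·7^1
Factor λ_0 = (0, 2)
Factor λ_1 = (4, 2)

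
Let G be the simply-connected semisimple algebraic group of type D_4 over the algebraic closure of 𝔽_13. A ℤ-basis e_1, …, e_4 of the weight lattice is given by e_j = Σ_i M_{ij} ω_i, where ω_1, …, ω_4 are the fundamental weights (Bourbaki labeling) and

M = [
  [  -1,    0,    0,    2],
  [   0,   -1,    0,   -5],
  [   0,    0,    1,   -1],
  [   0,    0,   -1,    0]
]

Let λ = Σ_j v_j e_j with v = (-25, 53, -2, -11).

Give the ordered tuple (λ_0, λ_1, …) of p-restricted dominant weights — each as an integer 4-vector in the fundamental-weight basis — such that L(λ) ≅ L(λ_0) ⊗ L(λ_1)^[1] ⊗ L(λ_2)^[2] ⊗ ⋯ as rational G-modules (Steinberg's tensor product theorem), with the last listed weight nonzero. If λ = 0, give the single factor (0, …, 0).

((3, 2, 9, 2),)

ω-coordinates c = M·v, v = (-25, 53, -2, -11):
  c_1 = -1*-25 + 0*53 + 0*-2 + 2*-11 = 3
  c_2 = 0*-25 + -1*53 + 0*-2 + -5*-11 = 2
  c_3 = 0*-25 + 0*53 + 1*-2 + -1*-11 = 9
  c_4 = 0*-25 + 0*53 + -1*-2 + 0*-11 = 2
Expand coordinatewise in base 13:
  c_1 = 3 = 3·13^0
  c_2 = 2 = 2·13^0
  c_3 = 9 = 9·13^0
  c_4 = 2 = 2·13^0
λ_0 = (3, 2, 9, 2)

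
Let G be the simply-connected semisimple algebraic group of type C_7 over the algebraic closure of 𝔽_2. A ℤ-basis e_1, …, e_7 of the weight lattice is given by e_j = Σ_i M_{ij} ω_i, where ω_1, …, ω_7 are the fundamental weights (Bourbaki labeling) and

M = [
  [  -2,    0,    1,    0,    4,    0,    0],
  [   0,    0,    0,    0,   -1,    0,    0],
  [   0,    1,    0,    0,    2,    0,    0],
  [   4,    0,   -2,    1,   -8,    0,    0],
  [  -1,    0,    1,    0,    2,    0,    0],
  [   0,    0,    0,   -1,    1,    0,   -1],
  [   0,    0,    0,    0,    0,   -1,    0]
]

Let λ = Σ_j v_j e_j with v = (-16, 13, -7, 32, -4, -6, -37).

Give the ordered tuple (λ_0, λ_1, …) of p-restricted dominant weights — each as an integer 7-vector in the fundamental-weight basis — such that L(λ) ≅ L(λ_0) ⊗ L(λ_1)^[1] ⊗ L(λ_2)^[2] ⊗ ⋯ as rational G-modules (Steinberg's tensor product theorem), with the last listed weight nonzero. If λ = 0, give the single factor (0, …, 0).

((1, 0, 1, 0, 1, 1, 0), (0, 0, 0, 1, 0, 0, 1), (0, 1, 1, 1, 0, 0, 1), (1, 0, 0, 1, 0, 0, 0))

Change of basis e → ω: c = M·v where v = (-16, 13, -7, 32, -4, -6, -37):
  c_1 = (-2)·(-16) + (0)·(13) + (1)·(-7) + (0)·(32) + (4)·(-4) + (0)·(-6) + (0)·(-37) = 9
  c_2 = (0)·(-16) + (0)·(13) + (0)·(-7) + (0)·(32) + (-1)·(-4) + (0)·(-6) + (0)·(-37) = 4
  c_3 = (0)·(-16) + (1)·(13) + (0)·(-7) + (0)·(32) + (2)·(-4) + (0)·(-6) + (0)·(-37) = 5
  c_4 = (4)·(-16) + (0)·(13) + (-2)·(-7) + (1)·(32) + (-8)·(-4) + (0)·(-6) + (0)·(-37) = 14
  c_5 = (-1)·(-16) + (0)·(13) + (1)·(-7) + (0)·(32) + (2)·(-4) + (0)·(-6) + (0)·(-37) = 1
  c_6 = (0)·(-16) + (0)·(13) + (0)·(-7) + (-1)·(32) + (1)·(-4) + (0)·(-6) + (-1)·(-37) = 1
  c_7 = (0)·(-16) + (0)·(13) + (0)·(-7) + (0)·(32) + (0)·(-4) + (-1)·(-6) + (0)·(-37) = 6
p = 2; digits c_i = Σ_j d_{ij}·2^j, 0 ≤ d_{ij} < 2:
  c_1 = 9 = 1·2^0 + 0·2^1 + 0·2^2 + 1·2^3
  c_2 = 4 = 0·2^0 + 0·2^1 + 1·2^2
  c_3 = 5 = 1·2^0 + 0·2^1 + 1·2^2
  c_4 = 14 = 0·2^0 + 1·2^1 + 1·2^2 + 1·2^3
  c_5 = 1 = 1·2^0
  c_6 = 1 = 1·2^0
  c_7 = 6 = 0·2^0 + 1·2^1 + 1·2^2
p-restricted factor λ_0 = (1, 0, 1, 0, 1, 1, 0)
p-restricted factor λ_1 = (0, 0, 0, 1, 0, 0, 1)
p-restricted factor λ_2 = (0, 1, 1, 1, 0, 0, 1)
p-restricted factor λ_3 = (1, 0, 0, 1, 0, 0, 0)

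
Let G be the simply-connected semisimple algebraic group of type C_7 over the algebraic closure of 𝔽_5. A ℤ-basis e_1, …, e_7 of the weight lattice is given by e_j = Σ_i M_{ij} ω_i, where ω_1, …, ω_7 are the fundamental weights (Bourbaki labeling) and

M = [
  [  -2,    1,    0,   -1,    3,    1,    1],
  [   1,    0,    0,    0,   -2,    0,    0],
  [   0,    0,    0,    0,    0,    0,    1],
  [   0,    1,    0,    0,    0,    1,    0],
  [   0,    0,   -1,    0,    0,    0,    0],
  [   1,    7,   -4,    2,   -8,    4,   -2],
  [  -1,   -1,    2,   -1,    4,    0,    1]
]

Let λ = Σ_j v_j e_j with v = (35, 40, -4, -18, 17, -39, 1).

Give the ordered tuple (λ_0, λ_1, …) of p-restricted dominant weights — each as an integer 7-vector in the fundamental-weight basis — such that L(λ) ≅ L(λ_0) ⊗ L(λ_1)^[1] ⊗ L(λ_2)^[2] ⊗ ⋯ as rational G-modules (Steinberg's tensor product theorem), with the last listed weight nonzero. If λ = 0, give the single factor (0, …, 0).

((1, 1, 1, 1, 4, 1, 4),)

In the fundamental-weight basis, λ has coordinates c = M·v (v = (35, 40, -4, -18, 17, -39, 1)):
  c_1 = (-2)·(35) + 1·40 + (0)·(-4) + (-1)·(-18) + 3·17 + (1)·(-39) + 1·1 = 1
  c_2 = 1·35 + 0·40 + (0)·(-4) + (0)·(-18) + (-2)·(17) + (0)·(-39) + 0·1 = 1
  c_3 = 0·35 + 0·40 + (0)·(-4) + (0)·(-18) + 0·17 + (0)·(-39) + 1·1 = 1
  c_4 = 0·35 + 1·40 + (0)·(-4) + (0)·(-18) + 0·17 + (1)·(-39) + 0·1 = 1
  c_5 = 0·35 + 0·40 + (-1)·(-4) + (0)·(-18) + 0·17 + (0)·(-39) + 0·1 = 4
  c_6 = 1·35 + 7·40 + (-4)·(-4) + (2)·(-18) + (-8)·(17) + (4)·(-39) + (-2)·(1) = 1
  c_7 = (-1)·(35) + (-1)·(40) + (2)·(-4) + (-1)·(-18) + 4·17 + (0)·(-39) + 1·1 = 4
p = 5; digits c_i = Σ_j d_{ij}·5^j, 0 ≤ d_{ij} < 5:
  c_1 = 1 = 1·5^0
  c_2 = 1 = 1·5^0
  c_3 = 1 = 1·5^0
  c_4 = 1 = 1·5^0
  c_5 = 4 = 4·5^0
  c_6 = 1 = 1·5^0
  c_7 = 4 = 4·5^0
Factor λ_0 = (1, 1, 1, 1, 4, 1, 4)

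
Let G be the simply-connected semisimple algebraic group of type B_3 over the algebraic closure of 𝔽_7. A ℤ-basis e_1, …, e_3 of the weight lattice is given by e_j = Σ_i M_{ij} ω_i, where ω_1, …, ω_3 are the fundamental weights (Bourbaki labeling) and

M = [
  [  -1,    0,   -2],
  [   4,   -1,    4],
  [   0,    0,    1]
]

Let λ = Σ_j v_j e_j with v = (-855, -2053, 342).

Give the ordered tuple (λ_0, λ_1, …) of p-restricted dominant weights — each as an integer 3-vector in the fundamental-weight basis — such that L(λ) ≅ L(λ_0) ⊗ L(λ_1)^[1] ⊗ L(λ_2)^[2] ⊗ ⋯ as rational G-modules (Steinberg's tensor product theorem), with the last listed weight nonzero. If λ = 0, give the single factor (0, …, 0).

((3, 1, 6), (3, 0, 6), (3, 0, 6))

Converting to the ω-basis (c_i = row i of M dotted with v = (-855, -2053, 342)):
  c_1 = (-1)·(-855) + (0)·(-2053) + (-2)·(342) = 171
  c_2 = (4)·(-855) + (-1)·(-2053) + (4)·(342) = 1
  c_3 = (0)·(-855) + (0)·(-2053) + (1)·(342) = 342
Base-7 expansion of each c_i:
  c_1 = 171 = 3·7^0 + 3·7^1 + 3·7^2
  c_2 = 1 = 1·7^0
  c_3 = 342 = 6·7^0 + 6·7^1 + 6·7^2
λ_0 = (3, 1, 6)
λ_1 = (3, 0, 6)
λ_2 = (3, 0, 6)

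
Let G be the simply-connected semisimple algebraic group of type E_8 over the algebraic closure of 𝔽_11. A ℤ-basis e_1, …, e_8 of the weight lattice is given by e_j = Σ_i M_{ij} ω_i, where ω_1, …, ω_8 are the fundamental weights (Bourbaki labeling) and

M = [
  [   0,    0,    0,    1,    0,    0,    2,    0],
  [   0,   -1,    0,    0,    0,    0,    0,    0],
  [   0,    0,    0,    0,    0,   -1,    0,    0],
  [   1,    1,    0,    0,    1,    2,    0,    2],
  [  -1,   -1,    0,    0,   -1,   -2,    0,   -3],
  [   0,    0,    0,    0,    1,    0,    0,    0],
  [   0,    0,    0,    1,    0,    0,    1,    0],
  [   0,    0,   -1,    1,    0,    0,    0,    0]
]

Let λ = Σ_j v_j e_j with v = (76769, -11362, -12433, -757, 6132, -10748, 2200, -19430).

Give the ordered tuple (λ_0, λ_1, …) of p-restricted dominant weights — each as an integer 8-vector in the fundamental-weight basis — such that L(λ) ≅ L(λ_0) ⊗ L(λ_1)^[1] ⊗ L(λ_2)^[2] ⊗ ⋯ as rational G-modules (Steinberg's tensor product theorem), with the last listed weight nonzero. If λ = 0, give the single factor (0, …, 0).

Compute c_i = Σ_j M_{ij} v_j with v = (76769, -11362, -12433, -757, 6132, -10748, 2200, -19430):
  c_1 = 0*76769 + 0*-11362 + 0*-12433 + 1*-757 + 0*6132 + 0*-10748 + 2*2200 + 0*-19430 = 3643
  c_2 = 0*76769 + -1*-11362 + 0*-12433 + 0*-757 + 0*6132 + 0*-10748 + 0*2200 + 0*-19430 = 11362
  c_3 = 0*76769 + 0*-11362 + 0*-12433 + 0*-757 + 0*6132 + -1*-10748 + 0*2200 + 0*-19430 = 10748
  c_4 = 1*76769 + 1*-11362 + 0*-12433 + 0*-757 + 1*6132 + 2*-10748 + 0*2200 + 2*-19430 = 11183
  c_5 = -1*76769 + -1*-11362 + 0*-12433 + 0*-757 + -1*6132 + -2*-10748 + 0*2200 + -3*-19430 = 8247
  c_6 = 0*76769 + 0*-11362 + 0*-12433 + 0*-757 + 1*6132 + 0*-10748 + 0*2200 + 0*-19430 = 6132
  c_7 = 0*76769 + 0*-11362 + 0*-12433 + 1*-757 + 0*6132 + 0*-10748 + 1*2200 + 0*-19430 = 1443
  c_8 = 0*76769 + 0*-11362 + -1*-12433 + 1*-757 + 0*6132 + 0*-10748 + 0*2200 + 0*-19430 = 11676
Writing each c_i in base p = 11:
  c_1 = 3643 = 2·11^0 + 1·11^1 + 8·11^2 + 2·11^3
  c_2 = 11362 = 10·11^0 + 9·11^1 + 5·11^2 + 8·11^3
  c_3 = 10748 = 1·11^0 + 9·11^1 + 0·11^2 + 8·11^3
  c_4 = 11183 = 7·11^0 + 4·11^1 + 4·11^2 + 8·11^3
  c_5 = 8247 = 8·11^0 + 1·11^1 + 2·11^2 + 6·11^3
  c_6 = 6132 = 5·11^0 + 7·11^1 + 6·11^2 + 4·11^3
  c_7 = 1443 = 2·11^0 + 10·11^1 + 0·11^2 + 1·11^3
  c_8 = 11676 = 5·11^0 + 5·11^1 + 8·11^2 + 8·11^3
Factor λ_0 = (2, 10, 1, 7, 8, 5, 2, 5)
Factor λ_1 = (1, 9, 9, 4, 1, 7, 10, 5)
Factor λ_2 = (8, 5, 0, 4, 2, 6, 0, 8)
Factor λ_3 = (2, 8, 8, 8, 6, 4, 1, 8)

((2, 10, 1, 7, 8, 5, 2, 5), (1, 9, 9, 4, 1, 7, 10, 5), (8, 5, 0, 4, 2, 6, 0, 8), (2, 8, 8, 8, 6, 4, 1, 8))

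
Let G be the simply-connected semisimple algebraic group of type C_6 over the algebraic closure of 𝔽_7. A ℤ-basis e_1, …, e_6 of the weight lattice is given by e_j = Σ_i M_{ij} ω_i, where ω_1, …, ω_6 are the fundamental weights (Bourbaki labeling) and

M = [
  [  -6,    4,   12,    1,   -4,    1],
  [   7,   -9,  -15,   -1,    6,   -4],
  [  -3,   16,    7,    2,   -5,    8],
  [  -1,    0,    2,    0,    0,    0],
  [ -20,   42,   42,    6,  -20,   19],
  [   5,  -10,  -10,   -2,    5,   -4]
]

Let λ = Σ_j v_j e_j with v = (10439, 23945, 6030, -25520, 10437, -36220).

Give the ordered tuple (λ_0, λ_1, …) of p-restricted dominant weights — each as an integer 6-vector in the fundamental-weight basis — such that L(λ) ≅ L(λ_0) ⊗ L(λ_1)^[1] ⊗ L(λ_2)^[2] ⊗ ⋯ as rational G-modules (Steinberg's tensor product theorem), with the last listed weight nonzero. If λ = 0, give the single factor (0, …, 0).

((2, 0, 6, 4, 4, 4), (1, 6, 6, 0, 4, 1), (6, 2, 6, 5, 2, 4), (5, 0, 2, 4, 0, 1))

ω-coordinates c = M·v, v = (10439, 23945, 6030, -25520, 10437, -36220):
  c_1 = (-6)·(10439) + (4)·(23945) + (12)·(6030) + (1)·(-25520) + (-4)·(10437) + (1)·(-36220) = 2018
  c_2 = (7)·(10439) + (-9)·(23945) + (-15)·(6030) + (-1)·(-25520) + (6)·(10437) + (-4)·(-36220) = 140
  c_3 = (-3)·(10439) + (16)·(23945) + (7)·(6030) + (2)·(-25520) + (-5)·(10437) + (8)·(-36220) = 1028
  c_4 = (-1)·(10439) + (0)·(23945) + (2)·(6030) + (0)·(-25520) + (0)·(10437) + (0)·(-36220) = 1621
  c_5 = (-20)·(10439) + (42)·(23945) + (42)·(6030) + (6)·(-25520) + (-20)·(10437) + (19)·(-36220) = 130
  c_6 = (5)·(10439) + (-10)·(23945) + (-10)·(6030) + (-2)·(-25520) + (5)·(10437) + (-4)·(-36220) = 550
Base-7 expansion of each c_i:
  c_1 = 2018 = 2·7^0 + 1·7^1 + 6·7^2 + 5·7^3
  c_2 = 140 = 0·7^0 + 6·7^1 + 2·7^2
  c_3 = 1028 = 6·7^0 + 6·7^1 + 6·7^2 + 2·7^3
  c_4 = 1621 = 4·7^0 + 0·7^1 + 5·7^2 + 4·7^3
  c_5 = 130 = 4·7^0 + 4·7^1 + 2·7^2
  c_6 = 550 = 4·7^0 + 1·7^1 + 4·7^2 + 1·7^3
λ_0 = (2, 0, 6, 4, 4, 4)
λ_1 = (1, 6, 6, 0, 4, 1)
λ_2 = (6, 2, 6, 5, 2, 4)
λ_3 = (5, 0, 2, 4, 0, 1)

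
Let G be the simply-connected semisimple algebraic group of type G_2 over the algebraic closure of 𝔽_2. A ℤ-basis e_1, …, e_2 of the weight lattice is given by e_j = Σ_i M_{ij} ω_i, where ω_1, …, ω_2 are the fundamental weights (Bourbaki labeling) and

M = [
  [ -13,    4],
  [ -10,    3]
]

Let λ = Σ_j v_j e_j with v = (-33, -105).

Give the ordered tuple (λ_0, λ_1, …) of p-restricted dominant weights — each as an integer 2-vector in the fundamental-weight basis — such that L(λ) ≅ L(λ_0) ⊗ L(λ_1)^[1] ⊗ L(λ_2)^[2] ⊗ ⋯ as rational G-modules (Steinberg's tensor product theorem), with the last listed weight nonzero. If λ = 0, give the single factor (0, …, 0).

((1, 1), (0, 1), (0, 1), (1, 1))

ω-coordinates c = M·v, v = (-33, -105):
  c_1 = (-13)·(-33) + (4)·(-105) = 9
  c_2 = (-10)·(-33) + (3)·(-105) = 15
p = 2; digits c_i = Σ_j d_{ij}·2^j, 0 ≤ d_{ij} < 2:
  c_1 = 9 = 1·2^0 + 0·2^1 + 0·2^2 + 1·2^3
  c_2 = 15 = 1·2^0 + 1·2^1 + 1·2^2 + 1·2^3
Factor λ_0 = (1, 1)
Factor λ_1 = (0, 1)
Factor λ_2 = (0, 1)
Factor λ_3 = (1, 1)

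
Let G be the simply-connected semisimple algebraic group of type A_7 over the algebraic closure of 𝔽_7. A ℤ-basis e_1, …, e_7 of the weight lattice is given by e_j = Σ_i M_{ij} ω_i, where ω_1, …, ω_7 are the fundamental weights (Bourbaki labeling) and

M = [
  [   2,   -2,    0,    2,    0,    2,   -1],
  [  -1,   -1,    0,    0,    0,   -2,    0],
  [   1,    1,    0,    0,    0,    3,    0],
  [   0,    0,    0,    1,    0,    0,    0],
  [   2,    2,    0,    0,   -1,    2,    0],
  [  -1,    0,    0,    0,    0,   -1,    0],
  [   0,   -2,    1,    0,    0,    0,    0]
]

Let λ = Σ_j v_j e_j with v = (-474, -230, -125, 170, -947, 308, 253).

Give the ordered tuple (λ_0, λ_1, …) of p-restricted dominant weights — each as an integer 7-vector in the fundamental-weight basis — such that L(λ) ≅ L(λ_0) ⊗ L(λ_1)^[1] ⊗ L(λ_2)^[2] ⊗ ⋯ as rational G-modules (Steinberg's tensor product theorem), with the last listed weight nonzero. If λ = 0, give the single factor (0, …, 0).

((5, 4, 3, 2, 1, 5, 6), (2, 5, 3, 3, 1, 2, 5), (4, 1, 4, 3, 3, 3, 6))

Converting to the ω-basis (c_i = row i of M dotted with v = (-474, -230, -125, 170, -947, 308, 253)):
  c_1 = (2)·(-474) + (-2)·(-230) + (0)·(-125) + 2·170 + (0)·(-947) + 2·308 + (-1)·(253) = 215
  c_2 = (-1)·(-474) + (-1)·(-230) + (0)·(-125) + 0·170 + (0)·(-947) + (-2)·(308) + 0·253 = 88
  c_3 = (1)·(-474) + (1)·(-230) + (0)·(-125) + 0·170 + (0)·(-947) + 3·308 + 0·253 = 220
  c_4 = (0)·(-474) + (0)·(-230) + (0)·(-125) + 1·170 + (0)·(-947) + 0·308 + 0·253 = 170
  c_5 = (2)·(-474) + (2)·(-230) + (0)·(-125) + 0·170 + (-1)·(-947) + 2·308 + 0·253 = 155
  c_6 = (-1)·(-474) + (0)·(-230) + (0)·(-125) + 0·170 + (0)·(-947) + (-1)·(308) + 0·253 = 166
  c_7 = (0)·(-474) + (-2)·(-230) + (1)·(-125) + 0·170 + (0)·(-947) + 0·308 + 0·253 = 335
Expand coordinatewise in base 7:
  c_1 = 215 = 5·7^0 + 2·7^1 + 4·7^2
  c_2 = 88 = 4·7^0 + 5·7^1 + 1·7^2
  c_3 = 220 = 3·7^0 + 3·7^1 + 4·7^2
  c_4 = 170 = 2·7^0 + 3·7^1 + 3·7^2
  c_5 = 155 = 1·7^0 + 1·7^1 + 3·7^2
  c_6 = 166 = 5·7^0 + 2·7^1 + 3·7^2
  c_7 = 335 = 6·7^0 + 5·7^1 + 6·7^2
λ_0 = (5, 4, 3, 2, 1, 5, 6)
λ_1 = (2, 5, 3, 3, 1, 2, 5)
λ_2 = (4, 1, 4, 3, 3, 3, 6)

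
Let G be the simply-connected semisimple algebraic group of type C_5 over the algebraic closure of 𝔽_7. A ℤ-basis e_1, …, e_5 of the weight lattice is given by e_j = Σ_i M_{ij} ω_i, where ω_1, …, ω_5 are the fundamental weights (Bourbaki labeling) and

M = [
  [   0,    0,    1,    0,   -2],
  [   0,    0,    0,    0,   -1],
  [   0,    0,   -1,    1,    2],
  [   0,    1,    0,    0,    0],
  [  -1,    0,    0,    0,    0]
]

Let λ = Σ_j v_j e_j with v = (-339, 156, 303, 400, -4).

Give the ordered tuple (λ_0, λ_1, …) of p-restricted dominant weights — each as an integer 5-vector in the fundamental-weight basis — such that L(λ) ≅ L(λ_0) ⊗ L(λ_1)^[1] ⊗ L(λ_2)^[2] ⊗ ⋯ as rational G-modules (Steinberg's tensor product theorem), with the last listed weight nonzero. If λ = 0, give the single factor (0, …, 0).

Change of basis e → ω: c = M·v where v = (-339, 156, 303, 400, -4):
  c_1 = 0*-339 + 0*156 + 1*303 + 0*400 + -2*-4 = 311
  c_2 = 0*-339 + 0*156 + 0*303 + 0*400 + -1*-4 = 4
  c_3 = 0*-339 + 0*156 + -1*303 + 1*400 + 2*-4 = 89
  c_4 = 0*-339 + 1*156 + 0*303 + 0*400 + 0*-4 = 156
  c_5 = -1*-339 + 0*156 + 0*303 + 0*400 + 0*-4 = 339
p = 7; digits c_i = Σ_j d_{ij}·7^j, 0 ≤ d_{ij} < 7:
  c_1 = 311 = 3·7^0 + 2·7^1 + 6·7^2
  c_2 = 4 = 4·7^0
  c_3 = 89 = 5·7^0 + 5·7^1 + 1·7^2
  c_4 = 156 = 2·7^0 + 1·7^1 + 3·7^2
  c_5 = 339 = 3·7^0 + 6·7^1 + 6·7^2
λ_0 = (3, 4, 5, 2, 3)
λ_1 = (2, 0, 5, 1, 6)
λ_2 = (6, 0, 1, 3, 6)

((3, 4, 5, 2, 3), (2, 0, 5, 1, 6), (6, 0, 1, 3, 6))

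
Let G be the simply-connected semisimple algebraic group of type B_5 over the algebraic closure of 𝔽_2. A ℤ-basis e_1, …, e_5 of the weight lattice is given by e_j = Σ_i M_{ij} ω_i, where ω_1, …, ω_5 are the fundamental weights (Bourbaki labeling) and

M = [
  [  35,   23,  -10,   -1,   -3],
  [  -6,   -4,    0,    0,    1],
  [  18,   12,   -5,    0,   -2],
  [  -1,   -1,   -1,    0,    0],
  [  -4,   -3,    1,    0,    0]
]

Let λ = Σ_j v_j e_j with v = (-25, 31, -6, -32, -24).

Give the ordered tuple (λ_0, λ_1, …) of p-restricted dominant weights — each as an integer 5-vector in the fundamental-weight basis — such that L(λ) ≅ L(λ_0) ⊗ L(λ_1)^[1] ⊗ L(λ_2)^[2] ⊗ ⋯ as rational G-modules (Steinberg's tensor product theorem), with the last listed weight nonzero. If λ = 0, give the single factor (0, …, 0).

Converting to the ω-basis (c_i = row i of M dotted with v = (-25, 31, -6, -32, -24)):
  c_1 = (35)·(-25) + 23·31 + (-10)·(-6) + (-1)·(-32) + (-3)·(-24) = 2
  c_2 = (-6)·(-25) + (-4)·(31) + (0)·(-6) + (0)·(-32) + (1)·(-24) = 2
  c_3 = (18)·(-25) + 12·31 + (-5)·(-6) + (0)·(-32) + (-2)·(-24) = 0
  c_4 = (-1)·(-25) + (-1)·(31) + (-1)·(-6) + (0)·(-32) + (0)·(-24) = 0
  c_5 = (-4)·(-25) + (-3)·(31) + (1)·(-6) + (0)·(-32) + (0)·(-24) = 1
Expand coordinatewise in base 2:
  c_1 = 2 = 0·2^0 + 1·2^1
  c_2 = 2 = 0·2^0 + 1·2^1
  c_3 = 0
  c_4 = 0
  c_5 = 1 = 1·2^0
λ_0 = (0, 0, 0, 0, 1)
λ_1 = (1, 1, 0, 0, 0)

((0, 0, 0, 0, 1), (1, 1, 0, 0, 0))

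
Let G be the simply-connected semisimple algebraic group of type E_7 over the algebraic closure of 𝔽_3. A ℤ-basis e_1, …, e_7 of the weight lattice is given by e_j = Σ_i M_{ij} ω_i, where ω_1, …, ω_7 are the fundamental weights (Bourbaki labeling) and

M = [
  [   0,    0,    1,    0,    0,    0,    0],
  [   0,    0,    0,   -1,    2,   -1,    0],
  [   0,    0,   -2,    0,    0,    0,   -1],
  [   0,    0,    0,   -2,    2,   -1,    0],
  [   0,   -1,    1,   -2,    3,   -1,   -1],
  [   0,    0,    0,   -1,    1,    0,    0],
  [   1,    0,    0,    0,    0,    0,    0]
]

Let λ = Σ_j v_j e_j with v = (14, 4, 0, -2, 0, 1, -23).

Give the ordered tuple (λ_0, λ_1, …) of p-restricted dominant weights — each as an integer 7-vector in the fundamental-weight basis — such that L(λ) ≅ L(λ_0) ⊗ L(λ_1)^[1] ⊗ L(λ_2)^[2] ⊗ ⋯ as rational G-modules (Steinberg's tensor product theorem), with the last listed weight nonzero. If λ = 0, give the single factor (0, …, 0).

((0, 1, 2, 0, 1, 2, 2), (0, 0, 1, 1, 1, 0, 1), (0, 0, 2, 0, 2, 0, 1))

In the fundamental-weight basis, λ has coordinates c = M·v (v = (14, 4, 0, -2, 0, 1, -23)):
  c_1 = 0*14 + 0*4 + 1*0 + 0*-2 + 0*0 + 0*1 + 0*-23 = 0
  c_2 = 0*14 + 0*4 + 0*0 + -1*-2 + 2*0 + -1*1 + 0*-23 = 1
  c_3 = 0*14 + 0*4 + -2*0 + 0*-2 + 0*0 + 0*1 + -1*-23 = 23
  c_4 = 0*14 + 0*4 + 0*0 + -2*-2 + 2*0 + -1*1 + 0*-23 = 3
  c_5 = 0*14 + -1*4 + 1*0 + -2*-2 + 3*0 + -1*1 + -1*-23 = 22
  c_6 = 0*14 + 0*4 + 0*0 + -1*-2 + 1*0 + 0*1 + 0*-23 = 2
  c_7 = 1*14 + 0*4 + 0*0 + 0*-2 + 0*0 + 0*1 + 0*-23 = 14
Expand coordinatewise in base 3:
  c_1 = 0
  c_2 = 1 = 1·3^0
  c_3 = 23 = 2·3^0 + 1·3^1 + 2·3^2
  c_4 = 3 = 0·3^0 + 1·3^1
  c_5 = 22 = 1·3^0 + 1·3^1 + 2·3^2
  c_6 = 2 = 2·3^0
  c_7 = 14 = 2·3^0 + 1·3^1 + 1·3^2
Factor λ_0 = (0, 1, 2, 0, 1, 2, 2)
Factor λ_1 = (0, 0, 1, 1, 1, 0, 1)
Factor λ_2 = (0, 0, 2, 0, 2, 0, 1)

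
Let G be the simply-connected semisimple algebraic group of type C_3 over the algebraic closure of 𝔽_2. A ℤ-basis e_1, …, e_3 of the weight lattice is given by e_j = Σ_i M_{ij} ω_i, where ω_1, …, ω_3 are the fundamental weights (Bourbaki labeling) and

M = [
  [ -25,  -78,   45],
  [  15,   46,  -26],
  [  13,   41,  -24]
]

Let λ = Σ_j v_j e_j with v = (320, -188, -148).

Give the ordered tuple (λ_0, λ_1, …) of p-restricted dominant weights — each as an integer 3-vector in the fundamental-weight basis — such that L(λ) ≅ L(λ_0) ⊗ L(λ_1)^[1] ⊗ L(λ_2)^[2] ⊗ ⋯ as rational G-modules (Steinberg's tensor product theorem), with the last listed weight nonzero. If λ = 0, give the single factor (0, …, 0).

Converting to the ω-basis (c_i = row i of M dotted with v = (320, -188, -148)):
  c_1 = -25*320 + -78*-188 + 45*-148 = 4
  c_2 = 15*320 + 46*-188 + -26*-148 = 0
  c_3 = 13*320 + 41*-188 + -24*-148 = 4
Base-2 expansion of each c_i:
  c_1 = 4 = 0·2^0 + 0·2^1 + 1·2^2
  c_2 = 0
  c_3 = 4 = 0·2^0 + 0·2^1 + 1·2^2
p-restricted factor λ_0 = (0, 0, 0)
p-restricted factor λ_1 = (0, 0, 0)
p-restricted factor λ_2 = (1, 0, 1)

((0, 0, 0), (0, 0, 0), (1, 0, 1))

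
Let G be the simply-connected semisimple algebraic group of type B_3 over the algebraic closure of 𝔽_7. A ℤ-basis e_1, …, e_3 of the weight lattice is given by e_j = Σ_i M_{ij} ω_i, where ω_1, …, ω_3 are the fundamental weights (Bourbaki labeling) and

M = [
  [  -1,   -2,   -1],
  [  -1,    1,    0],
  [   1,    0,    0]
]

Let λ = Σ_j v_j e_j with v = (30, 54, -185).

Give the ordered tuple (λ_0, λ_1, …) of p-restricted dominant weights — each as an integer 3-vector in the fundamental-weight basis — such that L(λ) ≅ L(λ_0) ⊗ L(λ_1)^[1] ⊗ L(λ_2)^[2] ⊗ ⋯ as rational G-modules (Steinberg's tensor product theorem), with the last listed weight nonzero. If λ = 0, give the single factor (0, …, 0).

In the fundamental-weight basis, λ has coordinates c = M·v (v = (30, 54, -185)):
  c_1 = -1*30 + -2*54 + -1*-185 = 47
  c_2 = -1*30 + 1*54 + 0*-185 = 24
  c_3 = 1*30 + 0*54 + 0*-185 = 30
Writing each c_i in base p = 7:
  c_1 = 47 = 5·7^0 + 6·7^1
  c_2 = 24 = 3·7^0 + 3·7^1
  c_3 = 30 = 2·7^0 + 4·7^1
p-restricted factor λ_0 = (5, 3, 2)
p-restricted factor λ_1 = (6, 3, 4)

((5, 3, 2), (6, 3, 4))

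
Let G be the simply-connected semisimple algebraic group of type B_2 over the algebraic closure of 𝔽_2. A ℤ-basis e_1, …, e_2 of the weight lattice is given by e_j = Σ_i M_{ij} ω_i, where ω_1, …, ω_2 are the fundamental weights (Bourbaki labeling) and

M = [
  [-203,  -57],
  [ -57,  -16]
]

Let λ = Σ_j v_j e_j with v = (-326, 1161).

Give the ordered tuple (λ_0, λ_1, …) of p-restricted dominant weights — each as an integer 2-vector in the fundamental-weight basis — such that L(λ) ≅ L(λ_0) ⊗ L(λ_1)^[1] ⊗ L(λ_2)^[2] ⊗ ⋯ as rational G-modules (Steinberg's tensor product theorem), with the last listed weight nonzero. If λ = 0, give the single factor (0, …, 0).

Converting to the ω-basis (c_i = row i of M dotted with v = (-326, 1161)):
  c_1 = (-203)·(-326) + (-57)·(1161) = 1
  c_2 = (-57)·(-326) + (-16)·(1161) = 6
p = 2; digits c_i = Σ_j d_{ij}·2^j, 0 ≤ d_{ij} < 2:
  c_1 = 1 = 1·2^0
  c_2 = 6 = 0·2^0 + 1·2^1 + 1·2^2
p-restricted factor λ_0 = (1, 0)
p-restricted factor λ_1 = (0, 1)
p-restricted factor λ_2 = (0, 1)

((1, 0), (0, 1), (0, 1))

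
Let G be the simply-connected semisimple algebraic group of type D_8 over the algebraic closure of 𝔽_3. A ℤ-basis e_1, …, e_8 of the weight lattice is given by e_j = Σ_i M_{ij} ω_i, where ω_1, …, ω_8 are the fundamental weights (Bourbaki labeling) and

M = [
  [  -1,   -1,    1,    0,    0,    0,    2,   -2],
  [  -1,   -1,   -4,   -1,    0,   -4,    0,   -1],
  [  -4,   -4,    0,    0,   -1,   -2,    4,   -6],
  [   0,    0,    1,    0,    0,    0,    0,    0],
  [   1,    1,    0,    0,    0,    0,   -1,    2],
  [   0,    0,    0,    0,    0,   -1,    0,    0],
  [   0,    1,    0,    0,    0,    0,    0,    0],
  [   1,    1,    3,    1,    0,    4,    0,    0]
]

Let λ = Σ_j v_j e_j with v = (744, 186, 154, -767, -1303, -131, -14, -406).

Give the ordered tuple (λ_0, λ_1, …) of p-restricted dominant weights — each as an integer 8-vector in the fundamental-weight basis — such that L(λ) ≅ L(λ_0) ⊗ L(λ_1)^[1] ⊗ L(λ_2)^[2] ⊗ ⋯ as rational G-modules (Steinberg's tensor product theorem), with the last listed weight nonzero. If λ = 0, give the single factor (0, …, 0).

((2, 1, 0, 1, 0, 2, 0, 2), (2, 2, 0, 0, 2, 1, 2, 0), (0, 1, 1, 2, 2, 2, 2, 2), (0, 2, 2, 2, 1, 1, 0, 0), (0, 1, 2, 1, 1, 1, 2, 1))

Change of basis e → ω: c = M·v where v = (744, 186, 154, -767, -1303, -131, -14, -406):
  c_1 = -1*744 + -1*186 + 1*154 + 0*-767 + 0*-1303 + 0*-131 + 2*-14 + -2*-406 = 8
  c_2 = -1*744 + -1*186 + -4*154 + -1*-767 + 0*-1303 + -4*-131 + 0*-14 + -1*-406 = 151
  c_3 = -4*744 + -4*186 + 0*154 + 0*-767 + -1*-1303 + -2*-131 + 4*-14 + -6*-406 = 225
  c_4 = 0*744 + 0*186 + 1*154 + 0*-767 + 0*-1303 + 0*-131 + 0*-14 + 0*-406 = 154
  c_5 = 1*744 + 1*186 + 0*154 + 0*-767 + 0*-1303 + 0*-131 + -1*-14 + 2*-406 = 132
  c_6 = 0*744 + 0*186 + 0*154 + 0*-767 + 0*-1303 + -1*-131 + 0*-14 + 0*-406 = 131
  c_7 = 0*744 + 1*186 + 0*154 + 0*-767 + 0*-1303 + 0*-131 + 0*-14 + 0*-406 = 186
  c_8 = 1*744 + 1*186 + 3*154 + 1*-767 + 0*-1303 + 4*-131 + 0*-14 + 0*-406 = 101
p = 3; digits c_i = Σ_j d_{ij}·3^j, 0 ≤ d_{ij} < 3:
  c_1 = 8 = 2·3^0 + 2·3^1
  c_2 = 151 = 1·3^0 + 2·3^1 + 1·3^2 + 2·3^3 + 1·3^4
  c_3 = 225 = 0·3^0 + 0·3^1 + 1·3^2 + 2·3^3 + 2·3^4
  c_4 = 154 = 1·3^0 + 0·3^1 + 2·3^2 + 2·3^3 + 1·3^4
  c_5 = 132 = 0·3^0 + 2·3^1 + 2·3^2 + 1·3^3 + 1·3^4
  c_6 = 131 = 2·3^0 + 1·3^1 + 2·3^2 + 1·3^3 + 1·3^4
  c_7 = 186 = 0·3^0 + 2·3^1 + 2·3^2 + 0·3^3 + 2·3^4
  c_8 = 101 = 2·3^0 + 0·3^1 + 2·3^2 + 0·3^3 + 1·3^4
λ_0 = (2, 1, 0, 1, 0, 2, 0, 2)
λ_1 = (2, 2, 0, 0, 2, 1, 2, 0)
λ_2 = (0, 1, 1, 2, 2, 2, 2, 2)
λ_3 = (0, 2, 2, 2, 1, 1, 0, 0)
λ_4 = (0, 1, 2, 1, 1, 1, 2, 1)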